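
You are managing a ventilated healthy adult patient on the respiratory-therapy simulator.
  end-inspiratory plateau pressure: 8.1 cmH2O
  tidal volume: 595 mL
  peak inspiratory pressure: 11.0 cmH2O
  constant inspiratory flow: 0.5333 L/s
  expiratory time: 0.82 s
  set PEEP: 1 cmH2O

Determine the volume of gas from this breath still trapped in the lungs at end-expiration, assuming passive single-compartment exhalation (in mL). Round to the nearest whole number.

98

R = (PIP − Pplat)/V̇ = (11.0 − 8.1) / 0.5333 = 2.9/0.5333 = 5.438 cmH2O·s/L.
C = Vt/(Pplat − PEEP) = 595.0 / (8.1 − 1) = 595.0/7.1 = 83.803 mL/cmH2O.
τ = R × C = 5.438 × 0.0838 L/cmH2O = 0.4557 s.
Fraction remaining = e^(−Te/τ) = e^(−0.82/0.4557) = 0.1654.
Trapped volume = 595.0 × 0.1654 = 98.413 mL.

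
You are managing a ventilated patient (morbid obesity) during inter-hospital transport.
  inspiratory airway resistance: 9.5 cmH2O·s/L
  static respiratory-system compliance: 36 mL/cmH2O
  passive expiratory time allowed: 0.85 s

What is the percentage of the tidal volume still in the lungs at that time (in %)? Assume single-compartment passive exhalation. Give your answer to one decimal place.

τ = R × C = 9.5 × 36 mL/cmH2O = 9.5 × 0.036 L/cmH2O = 0.342 s.
Passive exhalation: V(t)/V₀ = e^(−t/τ) = e^(−0.85/0.342) = 0.08329.
Fraction remaining = 0.08329 → 8.329%.

8.3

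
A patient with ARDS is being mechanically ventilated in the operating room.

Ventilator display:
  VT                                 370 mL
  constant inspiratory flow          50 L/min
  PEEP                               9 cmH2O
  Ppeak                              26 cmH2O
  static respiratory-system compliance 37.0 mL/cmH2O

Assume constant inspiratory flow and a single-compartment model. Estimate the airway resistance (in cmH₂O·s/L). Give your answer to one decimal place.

8.4

Flow: 50 L/min ÷ 60 = 0.8333 L/s.
Equation of motion (constant flow): PIP = Vt/C + R·V̇ + PEEP.
R·V̇ = PIP − Vt/C − PEEP = 26 − 370/37.0 − 9 = 26 − 10.0 − 9 = 7.0 cmH2O.
R = 7.0 / 0.8333 = 8.4 cmH2O·s/L.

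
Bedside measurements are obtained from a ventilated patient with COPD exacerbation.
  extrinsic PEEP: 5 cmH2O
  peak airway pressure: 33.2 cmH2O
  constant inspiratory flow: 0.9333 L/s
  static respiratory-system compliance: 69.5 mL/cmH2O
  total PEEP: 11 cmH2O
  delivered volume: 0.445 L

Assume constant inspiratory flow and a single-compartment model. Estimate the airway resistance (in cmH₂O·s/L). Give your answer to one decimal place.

16.9

Total PEEP = 11 cmH2O (set 5 + intrinsic 6); this is the baseline alveolar pressure.
Equation of motion (constant flow): PIP = Vt/C + R·V̇ + PEEP.
R·V̇ = PIP − Vt/C − PEEP = 33.2 − 445/69.5 − 11 = 33.2 − 6.403 − 11 = 15.797 cmH2O.
R = 15.797 / 0.9333 = 16.926 cmH2O·s/L.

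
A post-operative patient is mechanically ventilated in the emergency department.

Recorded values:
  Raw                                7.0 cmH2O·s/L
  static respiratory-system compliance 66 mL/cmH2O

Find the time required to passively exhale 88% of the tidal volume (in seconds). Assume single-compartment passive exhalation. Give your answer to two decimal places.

τ = R × C = 7.0 × 66 mL/cmH2O = 7.0 × 0.066 L/cmH2O = 0.462 s.
Exhaled fraction f = 1 − e^(−t/τ) → t = −τ·ln(1 − f) = −0.462·ln(0.12) = 0.9796 s.

0.98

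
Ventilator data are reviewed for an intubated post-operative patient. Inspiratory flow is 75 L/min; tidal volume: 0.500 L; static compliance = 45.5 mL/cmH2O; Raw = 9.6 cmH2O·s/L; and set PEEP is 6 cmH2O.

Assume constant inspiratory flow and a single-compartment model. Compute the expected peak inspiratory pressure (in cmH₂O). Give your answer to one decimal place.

Flow: 75 L/min ÷ 60 = 1.25 L/s.
Equation of motion (constant flow): PIP = Vt/C + R·V̇ + PEEP.
PIP = 500/45.5 + 9.6×1.25 + 6 = 10.989 + 12.0 + 6 = 28.989 cmH2O.

29.0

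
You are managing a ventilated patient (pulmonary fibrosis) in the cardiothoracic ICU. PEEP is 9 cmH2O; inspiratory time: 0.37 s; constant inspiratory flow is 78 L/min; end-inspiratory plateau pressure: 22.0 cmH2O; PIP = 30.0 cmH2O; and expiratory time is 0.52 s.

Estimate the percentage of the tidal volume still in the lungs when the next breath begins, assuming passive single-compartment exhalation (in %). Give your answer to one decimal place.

Flow: 78 L/min ÷ 60 = 1.3 L/s.
Vt = flow × Ti = 1.3 L/s × 0.37 s × 1000 mL/L = 481.0 mL.
R = (PIP − Pplat)/V̇ = (30.0 − 22.0) / 1.3 = 8.0/1.3 = 6.154 cmH2O·s/L.
C = Vt/(Pplat − PEEP) = 481.0 / (22.0 − 9) = 481.0/13.0 = 37.0 mL/cmH2O.
τ = R × C = 6.154 × 0.037 L/cmH2O = 0.2277 s.
Fraction remaining at end-expiration = e^(−Te/τ) = e^(−0.52/0.2277) = 0.1019 → 10.19%.

10.2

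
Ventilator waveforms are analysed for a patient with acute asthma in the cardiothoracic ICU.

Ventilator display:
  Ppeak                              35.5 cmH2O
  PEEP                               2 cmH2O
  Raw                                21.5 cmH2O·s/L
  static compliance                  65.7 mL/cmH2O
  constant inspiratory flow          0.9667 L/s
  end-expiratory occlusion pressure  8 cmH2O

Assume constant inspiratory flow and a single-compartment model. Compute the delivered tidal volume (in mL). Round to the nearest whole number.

441

Total PEEP = 8 cmH2O (set 2 + intrinsic 6); this is the baseline alveolar pressure.
Equation of motion (constant flow): PIP = Vt/C + R·V̇ + PEEP.
Vt/C = PIP − R·V̇ − PEEP = 35.5 − 20.784 − 8 = 6.716 cmH2O.
Vt = C × 6.716 = 65.7 × 6.716 = 441.24 mL.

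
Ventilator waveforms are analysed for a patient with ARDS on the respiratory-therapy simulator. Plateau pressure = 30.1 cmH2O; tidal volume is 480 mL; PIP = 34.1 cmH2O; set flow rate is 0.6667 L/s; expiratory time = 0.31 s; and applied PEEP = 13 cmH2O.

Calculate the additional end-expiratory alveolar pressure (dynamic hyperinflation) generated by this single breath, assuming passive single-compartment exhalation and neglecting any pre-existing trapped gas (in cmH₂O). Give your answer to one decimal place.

2.7

R = (PIP − Pplat)/V̇ = (34.1 − 30.1) / 0.6667 = 4.0/0.6667 = 6.0 cmH2O·s/L.
C = Vt/(Pplat − PEEP) = 480.0 / (30.1 − 13) = 480.0/17.1 = 28.07 mL/cmH2O.
τ = R × C = 6.0 × 0.02807 L/cmH2O = 0.1684 s.
Fraction remaining = e^(−Te/τ) = e^(−0.31/0.1684) = 0.1587; trapped volume = 480.0 × 0.1587 = 76.176 mL.
Additional alveolar pressure from trapping ≈ V_trapped / C = 76.176 / 28.07 = 2.714 cmH2O.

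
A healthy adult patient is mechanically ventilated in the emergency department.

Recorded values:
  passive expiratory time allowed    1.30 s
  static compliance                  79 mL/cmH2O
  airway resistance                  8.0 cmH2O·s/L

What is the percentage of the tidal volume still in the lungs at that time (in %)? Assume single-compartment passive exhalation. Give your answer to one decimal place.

12.8

τ = R × C = 8.0 × 79 mL/cmH2O = 8.0 × 0.079 L/cmH2O = 0.632 s.
Passive exhalation: V(t)/V₀ = e^(−t/τ) = e^(−1.30/0.632) = 0.1278.
Fraction remaining = 0.1278 → 12.78%.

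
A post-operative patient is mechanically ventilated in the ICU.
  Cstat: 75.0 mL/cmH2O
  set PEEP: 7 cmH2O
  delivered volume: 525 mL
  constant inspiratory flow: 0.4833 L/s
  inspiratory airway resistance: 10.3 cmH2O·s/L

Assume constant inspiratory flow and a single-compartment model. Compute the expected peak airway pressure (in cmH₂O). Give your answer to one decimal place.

19.0

Equation of motion (constant flow): PIP = Vt/C + R·V̇ + PEEP.
PIP = 525/75.0 + 10.3×0.4833 + 7 = 7.0 + 4.978 + 7 = 18.978 cmH2O.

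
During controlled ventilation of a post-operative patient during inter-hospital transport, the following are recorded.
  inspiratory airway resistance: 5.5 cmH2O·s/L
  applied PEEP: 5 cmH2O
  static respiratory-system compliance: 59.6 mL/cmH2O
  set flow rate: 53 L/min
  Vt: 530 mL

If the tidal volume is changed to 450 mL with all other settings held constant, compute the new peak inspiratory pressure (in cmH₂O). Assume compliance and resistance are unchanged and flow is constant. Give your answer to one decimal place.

Flow: 53 L/min ÷ 60 = 0.8833 L/s.
PIP = Vt/C + R·V̇ + PEEP (constant-flow equation of motion).
Only the elastic term changes: ΔPIP = ΔVt / C = (450 − 530) / 59.6 = -1.342 cmH2O.
Original PIP = 530/59.6 + 5.5×0.8833 + 5 = 18.751 cmH2O; new PIP = 18.751 + (-1.342) = 17.409 cmH2O.

17.4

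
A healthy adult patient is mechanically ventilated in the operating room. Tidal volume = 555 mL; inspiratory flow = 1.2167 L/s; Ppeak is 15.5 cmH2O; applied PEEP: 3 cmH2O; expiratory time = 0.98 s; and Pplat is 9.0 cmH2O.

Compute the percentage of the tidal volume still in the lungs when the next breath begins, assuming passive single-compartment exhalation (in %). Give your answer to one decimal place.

13.8

R = (PIP − Pplat)/V̇ = (15.5 − 9.0) / 1.2167 = 6.5/1.2167 = 5.342 cmH2O·s/L.
C = Vt/(Pplat − PEEP) = 555.0 / (9.0 − 3) = 555.0/6.0 = 92.5 mL/cmH2O.
τ = R × C = 5.342 × 0.0925 L/cmH2O = 0.4941 s.
Fraction remaining at end-expiration = e^(−Te/τ) = e^(−0.98/0.4941) = 0.1376 → 13.76%.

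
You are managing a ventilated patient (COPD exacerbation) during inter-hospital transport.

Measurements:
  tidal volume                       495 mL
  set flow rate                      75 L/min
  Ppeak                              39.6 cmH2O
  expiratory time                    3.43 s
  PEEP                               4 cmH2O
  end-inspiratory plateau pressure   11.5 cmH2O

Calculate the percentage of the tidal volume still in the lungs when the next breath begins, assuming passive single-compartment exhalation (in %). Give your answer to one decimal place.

9.9

Flow: 75 L/min ÷ 60 = 1.25 L/s.
R = (PIP − Pplat)/V̇ = (39.6 − 11.5) / 1.25 = 28.1/1.25 = 22.48 cmH2O·s/L.
C = Vt/(Pplat − PEEP) = 495.0 / (11.5 − 4) = 495.0/7.5 = 66.0 mL/cmH2O.
τ = R × C = 22.48 × 0.066 L/cmH2O = 1.484 s.
Fraction remaining at end-expiration = e^(−Te/τ) = e^(−3.43/1.484) = 0.09913 → 9.913%.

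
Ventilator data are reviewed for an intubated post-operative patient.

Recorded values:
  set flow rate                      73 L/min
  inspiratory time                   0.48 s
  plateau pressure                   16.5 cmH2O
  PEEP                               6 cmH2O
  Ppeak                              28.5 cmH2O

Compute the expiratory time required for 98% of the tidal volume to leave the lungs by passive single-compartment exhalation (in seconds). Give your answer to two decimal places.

2.15

Flow: 73 L/min ÷ 60 = 1.2167 L/s.
Vt = flow × Ti = 1.2167 L/s × 0.48 s × 1000 mL/L = 584.02 mL.
R = (PIP − Pplat)/V̇ = (28.5 − 16.5) / 1.2167 = 12.0/1.2167 = 9.863 cmH2O·s/L.
C = Vt/(Pplat − PEEP) = 584.02 / (16.5 − 6) = 584.02/10.5 = 55.621 mL/cmH2O.
τ = R × C = 9.863 × 0.05562 L/cmH2O = 0.5486 s.
t = −τ·ln(1 − 0.98) = −0.5486·ln(0.02) = 2.146 s.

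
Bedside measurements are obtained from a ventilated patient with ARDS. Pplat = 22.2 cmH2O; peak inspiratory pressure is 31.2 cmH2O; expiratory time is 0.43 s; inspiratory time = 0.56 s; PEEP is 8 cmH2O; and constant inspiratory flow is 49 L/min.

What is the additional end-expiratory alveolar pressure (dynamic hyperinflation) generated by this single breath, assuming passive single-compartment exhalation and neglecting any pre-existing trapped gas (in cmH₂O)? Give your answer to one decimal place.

Flow: 49 L/min ÷ 60 = 0.8167 L/s.
Vt = flow × Ti = 0.8167 L/s × 0.56 s × 1000 mL/L = 457.35 mL.
R = (PIP − Pplat)/V̇ = (31.2 − 22.2) / 0.8167 = 9.0/0.8167 = 11.02 cmH2O·s/L.
C = Vt/(Pplat − PEEP) = 457.35 / (22.2 − 8) = 457.35/14.2 = 32.208 mL/cmH2O.
τ = R × C = 11.02 × 0.03221 L/cmH2O = 0.355 s.
Fraction remaining = e^(−Te/τ) = e^(−0.43/0.355) = 0.2978; trapped volume = 457.35 × 0.2978 = 136.2 mL.
Additional alveolar pressure from trapping ≈ V_trapped / C = 136.2 / 32.208 = 4.229 cmH2O.

4.2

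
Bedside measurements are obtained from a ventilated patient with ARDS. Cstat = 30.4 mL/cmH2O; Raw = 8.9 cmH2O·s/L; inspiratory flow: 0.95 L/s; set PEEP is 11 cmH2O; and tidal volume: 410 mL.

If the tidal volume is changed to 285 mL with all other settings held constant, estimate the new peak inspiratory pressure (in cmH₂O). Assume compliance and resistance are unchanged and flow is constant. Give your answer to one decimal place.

28.8

PIP = Vt/C + R·V̇ + PEEP (constant-flow equation of motion).
Only the elastic term changes: ΔPIP = ΔVt / C = (285 − 410) / 30.4 = -4.112 cmH2O.
Original PIP = 410/30.4 + 8.9×0.95 + 11 = 32.942 cmH2O; new PIP = 32.942 + (-4.112) = 28.83 cmH2O.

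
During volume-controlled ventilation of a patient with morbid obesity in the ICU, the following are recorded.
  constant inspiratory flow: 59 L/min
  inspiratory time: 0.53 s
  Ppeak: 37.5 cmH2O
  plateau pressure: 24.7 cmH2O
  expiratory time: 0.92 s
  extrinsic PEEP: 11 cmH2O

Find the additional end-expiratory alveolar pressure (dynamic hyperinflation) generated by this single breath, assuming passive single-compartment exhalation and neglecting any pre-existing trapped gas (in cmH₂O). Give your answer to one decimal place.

2.1

Flow: 59 L/min ÷ 60 = 0.9833 L/s.
Vt = flow × Ti = 0.9833 L/s × 0.53 s × 1000 mL/L = 521.15 mL.
R = (PIP − Pplat)/V̇ = (37.5 − 24.7) / 0.9833 = 12.8/0.9833 = 13.017 cmH2O·s/L.
C = Vt/(Pplat − PEEP) = 521.15 / (24.7 − 11) = 521.15/13.7 = 38.04 mL/cmH2O.
τ = R × C = 13.017 × 0.03804 L/cmH2O = 0.4952 s.
Fraction remaining = e^(−Te/τ) = e^(−0.92/0.4952) = 0.156; trapped volume = 521.15 × 0.156 = 81.299 mL.
Additional alveolar pressure from trapping ≈ V_trapped / C = 81.299 / 38.04 = 2.137 cmH2O.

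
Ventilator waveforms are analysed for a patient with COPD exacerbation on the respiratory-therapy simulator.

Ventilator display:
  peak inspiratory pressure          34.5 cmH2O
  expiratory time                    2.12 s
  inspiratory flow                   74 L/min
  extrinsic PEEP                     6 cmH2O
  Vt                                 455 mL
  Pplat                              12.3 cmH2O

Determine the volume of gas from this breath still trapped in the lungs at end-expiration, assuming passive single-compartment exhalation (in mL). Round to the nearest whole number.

Flow: 74 L/min ÷ 60 = 1.2333 L/s.
R = (PIP − Pplat)/V̇ = (34.5 − 12.3) / 1.2333 = 22.2/1.2333 = 18.0 cmH2O·s/L.
C = Vt/(Pplat − PEEP) = 455.0 / (12.3 − 6) = 455.0/6.3 = 72.222 mL/cmH2O.
τ = R × C = 18.0 × 0.07222 L/cmH2O = 1.3 s.
Fraction remaining = e^(−Te/τ) = e^(−2.12/1.3) = 0.1958.
Trapped volume = 455.0 × 0.1958 = 89.089 mL.

89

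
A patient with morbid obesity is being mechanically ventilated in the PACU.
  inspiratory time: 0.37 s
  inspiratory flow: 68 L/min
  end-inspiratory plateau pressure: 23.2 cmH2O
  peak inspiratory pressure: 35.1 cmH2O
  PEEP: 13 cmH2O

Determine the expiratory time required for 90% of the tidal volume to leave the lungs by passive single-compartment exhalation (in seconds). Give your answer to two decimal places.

Flow: 68 L/min ÷ 60 = 1.1333 L/s.
Vt = flow × Ti = 1.1333 L/s × 0.37 s × 1000 mL/L = 419.32 mL.
R = (PIP − Pplat)/V̇ = (35.1 − 23.2) / 1.1333 = 11.9/1.1333 = 10.5 cmH2O·s/L.
C = Vt/(Pplat − PEEP) = 419.32 / (23.2 − 13) = 419.32/10.2 = 41.11 mL/cmH2O.
τ = R × C = 10.5 × 0.04111 L/cmH2O = 0.4317 s.
t = −τ·ln(1 − 0.90) = −0.4317·ln(0.1) = 0.994 s.

0.99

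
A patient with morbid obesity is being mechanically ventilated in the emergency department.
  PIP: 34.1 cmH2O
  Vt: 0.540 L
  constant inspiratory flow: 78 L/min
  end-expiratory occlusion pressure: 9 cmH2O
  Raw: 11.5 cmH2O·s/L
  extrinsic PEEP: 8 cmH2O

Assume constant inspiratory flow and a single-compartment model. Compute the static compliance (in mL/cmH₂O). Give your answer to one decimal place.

Flow: 78 L/min ÷ 60 = 1.3 L/s.
Total PEEP = 9 cmH2O (set 8 + intrinsic 1); this is the baseline alveolar pressure.
Equation of motion (constant flow): PIP = Vt/C + R·V̇ + PEEP.
Vt/C = PIP − R·V̇ − PEEP = 34.1 − 11.5×1.3 − 9 = 34.1 − 14.95 − 9 = 10.15 cmH2O.
C = Vt / 10.15 = 540 / 10.15 = 53.202 mL/cmH2O.

53.2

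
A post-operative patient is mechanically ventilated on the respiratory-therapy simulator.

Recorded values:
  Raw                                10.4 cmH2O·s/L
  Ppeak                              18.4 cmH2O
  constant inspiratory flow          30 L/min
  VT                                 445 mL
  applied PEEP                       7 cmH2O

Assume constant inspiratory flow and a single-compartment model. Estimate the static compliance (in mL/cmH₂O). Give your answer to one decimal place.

71.8

Flow: 30 L/min ÷ 60 = 0.5 L/s.
Equation of motion (constant flow): PIP = Vt/C + R·V̇ + PEEP.
Vt/C = PIP − R·V̇ − PEEP = 18.4 − 10.4×0.5 − 7 = 18.4 − 5.2 − 7 = 6.2 cmH2O.
C = Vt / 6.2 = 445 / 6.2 = 71.774 mL/cmH2O.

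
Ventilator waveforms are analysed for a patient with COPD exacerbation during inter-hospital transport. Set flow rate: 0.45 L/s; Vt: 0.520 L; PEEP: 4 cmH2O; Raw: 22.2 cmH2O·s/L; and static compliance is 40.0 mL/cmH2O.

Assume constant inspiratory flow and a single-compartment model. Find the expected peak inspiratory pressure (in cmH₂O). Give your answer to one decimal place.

Equation of motion (constant flow): PIP = Vt/C + R·V̇ + PEEP.
PIP = 520/40.0 + 22.2×0.45 + 4 = 13.0 + 9.99 + 4 = 26.99 cmH2O.

27.0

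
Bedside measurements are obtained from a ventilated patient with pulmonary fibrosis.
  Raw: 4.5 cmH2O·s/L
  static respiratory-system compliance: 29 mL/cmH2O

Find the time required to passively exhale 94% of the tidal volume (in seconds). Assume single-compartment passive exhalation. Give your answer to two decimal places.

0.37

τ = R × C = 4.5 × 29 mL/cmH2O = 4.5 × 0.029 L/cmH2O = 0.1305 s.
Exhaled fraction f = 1 − e^(−t/τ) → t = −τ·ln(1 − f) = −0.1305·ln(0.06) = 0.3672 s.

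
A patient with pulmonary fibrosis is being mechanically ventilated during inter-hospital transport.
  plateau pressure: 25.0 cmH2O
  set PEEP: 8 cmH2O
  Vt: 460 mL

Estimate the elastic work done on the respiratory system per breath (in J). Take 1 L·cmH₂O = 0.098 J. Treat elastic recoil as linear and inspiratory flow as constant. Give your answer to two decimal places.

Elastic work ≈ ½ × (Pplat − PEEP) × Vt = 0.5 × (25.0 − 8) × 0.460 L = 0.5 × 17.0 × 0.460 = 3.91 L·cmH2O.
× 0.098 J/(L·cmH2O) → 0.3832 J.

0.38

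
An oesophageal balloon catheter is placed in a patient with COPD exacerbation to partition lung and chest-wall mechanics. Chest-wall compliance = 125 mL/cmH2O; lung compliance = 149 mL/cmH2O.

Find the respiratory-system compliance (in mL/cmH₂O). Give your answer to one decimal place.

Lung and chest wall are elastances in series: 1/Crs = 1/CL + 1/Ccw.
1/Crs = 1/149 + 1/125 = 0.01471.
Crs = 67.981 mL/cmH2O.

68.0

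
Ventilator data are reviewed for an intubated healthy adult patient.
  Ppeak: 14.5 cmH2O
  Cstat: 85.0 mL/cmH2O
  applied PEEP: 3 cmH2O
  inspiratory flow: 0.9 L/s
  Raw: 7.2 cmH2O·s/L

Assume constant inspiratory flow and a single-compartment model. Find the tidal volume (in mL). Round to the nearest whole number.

Equation of motion (constant flow): PIP = Vt/C + R·V̇ + PEEP.
Vt/C = PIP − R·V̇ − PEEP = 14.5 − 6.48 − 3 = 5.02 cmH2O.
Vt = C × 5.02 = 85.0 × 5.02 = 426.7 mL.

427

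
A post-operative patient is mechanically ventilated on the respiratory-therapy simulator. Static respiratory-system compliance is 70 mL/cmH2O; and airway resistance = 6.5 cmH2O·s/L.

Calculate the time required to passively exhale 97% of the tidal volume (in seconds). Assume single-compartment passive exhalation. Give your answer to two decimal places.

1.60

τ = R × C = 6.5 × 70 mL/cmH2O = 6.5 × 0.070 L/cmH2O = 0.455 s.
Exhaled fraction f = 1 − e^(−t/τ) → t = −τ·ln(1 − f) = −0.455·ln(0.03) = 1.595 s.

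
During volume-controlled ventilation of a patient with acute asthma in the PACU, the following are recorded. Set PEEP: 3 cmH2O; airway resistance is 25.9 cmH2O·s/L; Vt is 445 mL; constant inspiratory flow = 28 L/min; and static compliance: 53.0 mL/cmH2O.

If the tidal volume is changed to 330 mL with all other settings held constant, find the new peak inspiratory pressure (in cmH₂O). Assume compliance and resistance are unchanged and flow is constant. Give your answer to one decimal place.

21.3

Flow: 28 L/min ÷ 60 = 0.4667 L/s.
PIP = Vt/C + R·V̇ + PEEP (constant-flow equation of motion).
Only the elastic term changes: ΔPIP = ΔVt / C = (330 − 445) / 53.0 = -2.17 cmH2O.
Original PIP = 445/53.0 + 25.9×0.4667 + 3 = 23.484 cmH2O; new PIP = 23.484 + (-2.17) = 21.314 cmH2O.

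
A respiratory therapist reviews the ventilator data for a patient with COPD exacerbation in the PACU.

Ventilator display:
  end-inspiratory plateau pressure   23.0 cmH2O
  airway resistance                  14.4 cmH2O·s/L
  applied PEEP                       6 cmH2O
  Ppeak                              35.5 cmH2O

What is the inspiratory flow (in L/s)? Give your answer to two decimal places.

flow = (PIP − Pplat) / Raw = 12.5 / 14.4 = 0.8681 L/s.

0.87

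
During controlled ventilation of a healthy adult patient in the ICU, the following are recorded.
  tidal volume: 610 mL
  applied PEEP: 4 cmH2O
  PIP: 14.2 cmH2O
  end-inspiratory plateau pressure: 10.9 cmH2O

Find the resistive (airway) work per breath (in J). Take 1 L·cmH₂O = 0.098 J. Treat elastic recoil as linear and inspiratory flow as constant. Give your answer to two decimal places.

0.20

With constant inspiratory flow the resistive pressure is constant at PIP − Pplat = 14.2 − 10.9 = 3.3 cmH2O, so resistive work = 3.3 × 0.610 = 2.013 L·cmH2O.
× 0.098 J/(L·cmH2O) → 0.1973 J.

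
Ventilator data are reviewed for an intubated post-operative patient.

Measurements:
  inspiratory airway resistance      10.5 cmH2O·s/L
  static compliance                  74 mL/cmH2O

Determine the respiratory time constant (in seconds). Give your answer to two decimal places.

τ = R × C = 10.5 × 74 mL/cmH2O = 10.5 × 0.074 L/cmH2O = 0.777 s.

0.78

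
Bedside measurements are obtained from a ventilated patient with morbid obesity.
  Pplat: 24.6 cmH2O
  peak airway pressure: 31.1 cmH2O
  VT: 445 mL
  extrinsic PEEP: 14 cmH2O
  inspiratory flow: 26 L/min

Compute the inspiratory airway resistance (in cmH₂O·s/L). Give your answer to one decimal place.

15.0

Flow: 26 L/min ÷ 60 = 0.4333 L/s.
Raw = (PIP − Pplat) / flow = (31.1 − 24.6) / 0.4333 = 6.5 / 0.4333 = 15.001 cmH2O·s/L.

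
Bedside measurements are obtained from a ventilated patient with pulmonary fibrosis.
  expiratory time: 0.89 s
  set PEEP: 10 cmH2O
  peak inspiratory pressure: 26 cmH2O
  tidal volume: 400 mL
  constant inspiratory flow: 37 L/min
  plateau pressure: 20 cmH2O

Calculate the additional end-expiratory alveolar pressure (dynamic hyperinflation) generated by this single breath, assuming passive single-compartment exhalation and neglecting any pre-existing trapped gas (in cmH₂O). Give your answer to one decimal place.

Flow: 37 L/min ÷ 60 = 0.6167 L/s.
R = (PIP − Pplat)/V̇ = (26 − 20) / 0.6167 = 6.0/0.6167 = 9.729 cmH2O·s/L.
C = Vt/(Pplat − PEEP) = 400.0 / (20 − 10) = 400.0/10.0 = 40.0 mL/cmH2O.
τ = R × C = 9.729 × 0.04 L/cmH2O = 0.3892 s.
Fraction remaining = e^(−Te/τ) = e^(−0.89/0.3892) = 0.1016; trapped volume = 400.0 × 0.1016 = 40.64 mL.
Additional alveolar pressure from trapping ≈ V_trapped / C = 40.64 / 40.0 = 1.016 cmH2O.

1.0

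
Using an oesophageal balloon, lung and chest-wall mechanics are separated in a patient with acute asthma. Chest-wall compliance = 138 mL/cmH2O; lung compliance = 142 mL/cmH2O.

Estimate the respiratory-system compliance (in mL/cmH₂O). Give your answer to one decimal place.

Lung and chest wall are elastances in series: 1/Crs = 1/CL + 1/Ccw.
1/Crs = 1/142 + 1/138 = 0.01429.
Crs = 69.979 mL/cmH2O.

70.0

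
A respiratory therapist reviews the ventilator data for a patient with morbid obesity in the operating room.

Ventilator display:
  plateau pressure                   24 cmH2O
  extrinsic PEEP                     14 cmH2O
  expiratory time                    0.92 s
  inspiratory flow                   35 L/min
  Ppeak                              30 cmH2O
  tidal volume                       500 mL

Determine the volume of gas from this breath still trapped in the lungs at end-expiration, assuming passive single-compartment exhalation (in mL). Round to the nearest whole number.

Flow: 35 L/min ÷ 60 = 0.5833 L/s.
R = (PIP − Pplat)/V̇ = (30 − 24) / 0.5833 = 6.0/0.5833 = 10.286 cmH2O·s/L.
C = Vt/(Pplat − PEEP) = 500.0 / (24 − 14) = 500.0/10.0 = 50.0 mL/cmH2O.
τ = R × C = 10.286 × 0.05 L/cmH2O = 0.5143 s.
Fraction remaining = e^(−Te/τ) = e^(−0.92/0.5143) = 0.1672.
Trapped volume = 500.0 × 0.1672 = 83.6 mL.

84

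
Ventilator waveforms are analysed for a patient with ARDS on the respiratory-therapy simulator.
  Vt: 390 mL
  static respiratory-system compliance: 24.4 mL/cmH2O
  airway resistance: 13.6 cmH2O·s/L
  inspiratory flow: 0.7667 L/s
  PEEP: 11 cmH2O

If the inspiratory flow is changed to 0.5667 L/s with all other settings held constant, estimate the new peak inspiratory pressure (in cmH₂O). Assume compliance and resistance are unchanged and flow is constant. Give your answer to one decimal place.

PIP = Vt/C + R·V̇ + PEEP (constant-flow equation of motion).
Only the resistive term changes: ΔPIP = R × ΔV̇ = 13.6 × (0.5667 − 0.7667) = 13.6 × -0.2 = -2.72 cmH2O.
Original PIP = 390/24.4 + 13.6×0.7667 + 11 = 37.411 cmH2O; new PIP = 37.411 + (-2.72) = 34.691 cmH2O.

34.7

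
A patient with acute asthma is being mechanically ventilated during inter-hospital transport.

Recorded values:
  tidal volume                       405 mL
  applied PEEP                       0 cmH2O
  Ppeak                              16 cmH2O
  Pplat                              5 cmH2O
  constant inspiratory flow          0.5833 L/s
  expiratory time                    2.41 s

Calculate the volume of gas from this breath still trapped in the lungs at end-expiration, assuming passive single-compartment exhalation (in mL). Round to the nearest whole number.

R = (PIP − Pplat)/V̇ = (16 − 5) / 0.5833 = 11.0/0.5833 = 18.858 cmH2O·s/L.
C = Vt/(Pplat − PEEP) = 405.0 / (5 − 0) = 405.0/5.0 = 81.0 mL/cmH2O.
τ = R × C = 18.858 × 0.081 L/cmH2O = 1.527 s.
Fraction remaining = e^(−Te/τ) = e^(−2.41/1.527) = 0.2063.
Trapped volume = 405.0 × 0.2063 = 83.552 mL.

84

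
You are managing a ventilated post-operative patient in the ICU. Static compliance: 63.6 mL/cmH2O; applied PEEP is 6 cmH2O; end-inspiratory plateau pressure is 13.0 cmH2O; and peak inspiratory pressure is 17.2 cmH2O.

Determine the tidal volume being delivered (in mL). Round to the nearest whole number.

445

Vt = Cstat × (Pplat − PEEP) = 63.6 × (13.0 − 6) = 63.6 × 7.0 = 445.2 mL.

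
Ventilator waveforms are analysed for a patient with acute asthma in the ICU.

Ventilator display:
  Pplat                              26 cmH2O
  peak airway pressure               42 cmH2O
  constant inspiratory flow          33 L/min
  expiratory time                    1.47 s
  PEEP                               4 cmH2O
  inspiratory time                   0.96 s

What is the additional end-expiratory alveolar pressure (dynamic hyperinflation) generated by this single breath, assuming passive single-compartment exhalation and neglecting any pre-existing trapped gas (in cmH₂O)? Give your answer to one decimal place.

Flow: 33 L/min ÷ 60 = 0.55 L/s.
Vt = flow × Ti = 0.55 L/s × 0.96 s × 1000 mL/L = 528.0 mL.
R = (PIP − Pplat)/V̇ = (42 − 26) / 0.55 = 16.0/0.55 = 29.091 cmH2O·s/L.
C = Vt/(Pplat − PEEP) = 528.0 / (26 − 4) = 528.0/22.0 = 24.0 mL/cmH2O.
τ = R × C = 29.091 × 0.024 L/cmH2O = 0.6982 s.
Fraction remaining = e^(−Te/τ) = e^(−1.47/0.6982) = 0.1218; trapped volume = 528.0 × 0.1218 = 64.31 mL.
Additional alveolar pressure from trapping ≈ V_trapped / C = 64.31 / 24.0 = 2.68 cmH2O.

2.7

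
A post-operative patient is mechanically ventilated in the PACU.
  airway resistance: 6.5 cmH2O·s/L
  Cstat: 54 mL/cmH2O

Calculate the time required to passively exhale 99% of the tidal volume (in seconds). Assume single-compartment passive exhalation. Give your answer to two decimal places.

τ = R × C = 6.5 × 54 mL/cmH2O = 6.5 × 0.054 L/cmH2O = 0.351 s.
Exhaled fraction f = 1 − e^(−t/τ) → t = −τ·ln(1 − f) = −0.351·ln(0.01) = 1.616 s.

1.62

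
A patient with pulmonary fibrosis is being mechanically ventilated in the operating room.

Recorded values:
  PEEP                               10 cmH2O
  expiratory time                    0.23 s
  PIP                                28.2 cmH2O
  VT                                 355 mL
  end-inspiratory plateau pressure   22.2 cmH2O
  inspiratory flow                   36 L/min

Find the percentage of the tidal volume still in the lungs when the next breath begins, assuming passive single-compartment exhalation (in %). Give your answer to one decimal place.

45.4

Flow: 36 L/min ÷ 60 = 0.6 L/s.
R = (PIP − Pplat)/V̇ = (28.2 − 22.2) / 0.6 = 6.0/0.6 = 10.0 cmH2O·s/L.
C = Vt/(Pplat − PEEP) = 355.0 / (22.2 − 10) = 355.0/12.2 = 29.098 mL/cmH2O.
τ = R × C = 10.0 × 0.0291 L/cmH2O = 0.291 s.
Fraction remaining at end-expiration = e^(−Te/τ) = e^(−0.23/0.291) = 0.4537 → 45.37%.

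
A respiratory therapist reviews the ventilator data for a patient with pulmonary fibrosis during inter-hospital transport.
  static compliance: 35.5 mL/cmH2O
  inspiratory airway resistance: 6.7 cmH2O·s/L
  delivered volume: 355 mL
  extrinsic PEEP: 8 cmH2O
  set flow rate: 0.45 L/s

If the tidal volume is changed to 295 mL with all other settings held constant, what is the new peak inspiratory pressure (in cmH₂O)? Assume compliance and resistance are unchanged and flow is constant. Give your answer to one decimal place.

PIP = Vt/C + R·V̇ + PEEP (constant-flow equation of motion).
Only the elastic term changes: ΔPIP = ΔVt / C = (295 − 355) / 35.5 = -1.69 cmH2O.
Original PIP = 355/35.5 + 6.7×0.45 + 8 = 21.015 cmH2O; new PIP = 21.015 + (-1.69) = 19.325 cmH2O.

19.3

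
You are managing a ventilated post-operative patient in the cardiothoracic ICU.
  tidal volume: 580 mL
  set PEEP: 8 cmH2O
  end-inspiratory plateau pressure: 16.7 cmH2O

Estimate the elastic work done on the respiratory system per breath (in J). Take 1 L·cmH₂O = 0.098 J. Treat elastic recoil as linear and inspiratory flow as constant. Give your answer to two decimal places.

Elastic work ≈ ½ × (Pplat − PEEP) × Vt = 0.5 × (16.7 − 8) × 0.580 L = 0.5 × 8.7 × 0.580 = 2.523 L·cmH2O.
× 0.098 J/(L·cmH2O) → 0.2473 J.

0.25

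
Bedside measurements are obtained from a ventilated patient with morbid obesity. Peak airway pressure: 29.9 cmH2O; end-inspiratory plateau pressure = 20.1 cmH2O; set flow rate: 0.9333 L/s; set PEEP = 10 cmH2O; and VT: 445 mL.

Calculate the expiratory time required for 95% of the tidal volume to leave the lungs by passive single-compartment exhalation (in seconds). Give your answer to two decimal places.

1.39

R = (PIP − Pplat)/V̇ = (29.9 − 20.1) / 0.9333 = 9.8/0.9333 = 10.5 cmH2O·s/L.
C = Vt/(Pplat − PEEP) = 445.0 / (20.1 − 10) = 445.0/10.1 = 44.059 mL/cmH2O.
τ = R × C = 10.5 × 0.04406 L/cmH2O = 0.4626 s.
t = −τ·ln(1 − 0.95) = −0.4626·ln(0.05) = 1.386 s.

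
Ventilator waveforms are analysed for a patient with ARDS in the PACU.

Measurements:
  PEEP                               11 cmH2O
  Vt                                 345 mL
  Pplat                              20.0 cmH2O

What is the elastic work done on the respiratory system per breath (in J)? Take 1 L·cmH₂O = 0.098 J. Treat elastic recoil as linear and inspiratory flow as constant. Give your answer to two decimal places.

Elastic work ≈ ½ × (Pplat − PEEP) × Vt = 0.5 × (20.0 − 11) × 0.345 L = 0.5 × 9.0 × 0.345 = 1.553 L·cmH2O.
× 0.098 J/(L·cmH2O) → 0.1522 J.

0.15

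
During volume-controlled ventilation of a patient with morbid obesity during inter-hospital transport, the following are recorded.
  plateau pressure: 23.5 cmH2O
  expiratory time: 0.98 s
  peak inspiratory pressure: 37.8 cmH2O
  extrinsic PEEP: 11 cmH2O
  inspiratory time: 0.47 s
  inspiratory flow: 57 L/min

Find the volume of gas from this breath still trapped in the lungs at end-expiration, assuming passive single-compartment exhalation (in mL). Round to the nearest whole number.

72

Flow: 57 L/min ÷ 60 = 0.95 L/s.
Vt = flow × Ti = 0.95 L/s × 0.47 s × 1000 mL/L = 446.5 mL.
R = (PIP − Pplat)/V̇ = (37.8 − 23.5) / 0.95 = 14.3/0.95 = 15.053 cmH2O·s/L.
C = Vt/(Pplat − PEEP) = 446.5 / (23.5 − 11) = 446.5/12.5 = 35.72 mL/cmH2O.
τ = R × C = 15.053 × 0.03572 L/cmH2O = 0.5377 s.
Fraction remaining = e^(−Te/τ) = e^(−0.98/0.5377) = 0.1616.
Trapped volume = 446.5 × 0.1616 = 72.154 mL.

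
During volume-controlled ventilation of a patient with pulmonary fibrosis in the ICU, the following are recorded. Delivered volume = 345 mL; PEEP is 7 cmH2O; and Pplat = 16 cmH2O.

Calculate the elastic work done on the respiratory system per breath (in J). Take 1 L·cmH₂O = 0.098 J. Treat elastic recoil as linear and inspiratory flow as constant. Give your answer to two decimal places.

0.15

Elastic work ≈ ½ × (Pplat − PEEP) × Vt = 0.5 × (16 − 7) × 0.345 L = 0.5 × 9.0 × 0.345 = 1.553 L·cmH2O.
× 0.098 J/(L·cmH2O) → 0.1522 J.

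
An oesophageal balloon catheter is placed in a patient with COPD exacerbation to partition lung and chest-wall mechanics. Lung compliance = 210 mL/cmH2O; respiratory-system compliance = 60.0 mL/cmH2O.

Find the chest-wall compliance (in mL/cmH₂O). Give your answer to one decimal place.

84.0

1/Ccw = 1/Crs − 1/CL.
1/Ccw = 1/60.0 − 1/210 = 0.0119.
Ccw = 84.034 mL/cmH2O.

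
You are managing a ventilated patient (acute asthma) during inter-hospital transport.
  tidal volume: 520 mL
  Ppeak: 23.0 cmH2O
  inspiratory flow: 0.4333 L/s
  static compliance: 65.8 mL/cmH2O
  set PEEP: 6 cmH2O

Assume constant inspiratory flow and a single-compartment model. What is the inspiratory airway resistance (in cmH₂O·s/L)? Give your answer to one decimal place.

Equation of motion (constant flow): PIP = Vt/C + R·V̇ + PEEP.
R·V̇ = PIP − Vt/C − PEEP = 23.0 − 520/65.8 − 6 = 23.0 − 7.903 − 6 = 9.097 cmH2O.
R = 9.097 / 0.4333 = 20.995 cmH2O·s/L.

21.0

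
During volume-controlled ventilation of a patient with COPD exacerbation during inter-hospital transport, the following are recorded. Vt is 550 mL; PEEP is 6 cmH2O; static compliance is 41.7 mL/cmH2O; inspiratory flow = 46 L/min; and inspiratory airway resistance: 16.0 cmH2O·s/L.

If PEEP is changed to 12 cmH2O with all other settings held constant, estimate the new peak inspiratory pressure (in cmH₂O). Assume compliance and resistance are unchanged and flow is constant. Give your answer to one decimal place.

37.5

Flow: 46 L/min ÷ 60 = 0.7667 L/s.
PIP = Vt/C + R·V̇ + PEEP (constant-flow equation of motion).
Only the baseline term changes: ΔPIP = ΔPEEP = 12 − 6 = 6.0 cmH2O.
Original PIP = 550/41.7 + 16.0×0.7667 + 6 = 31.457 cmH2O; new PIP = 31.457 + (6.0) = 37.457 cmH2O.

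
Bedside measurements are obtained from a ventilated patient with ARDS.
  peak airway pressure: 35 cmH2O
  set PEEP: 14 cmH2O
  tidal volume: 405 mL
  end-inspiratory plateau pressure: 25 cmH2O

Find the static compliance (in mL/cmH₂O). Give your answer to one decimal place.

36.8

Cstat = Vt / (Pplat − PEEP) = 405 / (25 − 14) = 405 / 11.0 = 36.818 mL/cmH2O.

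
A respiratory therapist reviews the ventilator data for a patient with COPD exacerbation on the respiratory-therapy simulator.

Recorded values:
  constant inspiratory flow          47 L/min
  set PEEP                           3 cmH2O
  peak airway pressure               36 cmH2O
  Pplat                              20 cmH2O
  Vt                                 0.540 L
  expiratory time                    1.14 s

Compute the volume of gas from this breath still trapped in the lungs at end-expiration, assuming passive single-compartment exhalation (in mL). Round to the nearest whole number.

93

Flow: 47 L/min ÷ 60 = 0.7833 L/s.
R = (PIP − Pplat)/V̇ = (36 − 20) / 0.7833 = 16.0/0.7833 = 20.426 cmH2O·s/L.
C = Vt/(Pplat − PEEP) = 540.0 / (20 − 3) = 540.0/17.0 = 31.765 mL/cmH2O.
τ = R × C = 20.426 × 0.03177 L/cmH2O = 0.6489 s.
Fraction remaining = e^(−Te/τ) = e^(−1.14/0.6489) = 0.1726.
Trapped volume = 540.0 × 0.1726 = 93.204 mL.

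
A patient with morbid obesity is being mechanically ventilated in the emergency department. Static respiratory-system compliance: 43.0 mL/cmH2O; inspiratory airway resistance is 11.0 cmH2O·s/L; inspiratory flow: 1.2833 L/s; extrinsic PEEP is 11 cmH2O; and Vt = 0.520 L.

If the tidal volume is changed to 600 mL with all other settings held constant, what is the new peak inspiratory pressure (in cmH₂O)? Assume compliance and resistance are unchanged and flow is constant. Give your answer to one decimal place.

PIP = Vt/C + R·V̇ + PEEP (constant-flow equation of motion).
Only the elastic term changes: ΔPIP = ΔVt / C = (600 − 520) / 43.0 = 1.86 cmH2O.
Original PIP = 520/43.0 + 11.0×1.2833 + 11 = 37.209 cmH2O; new PIP = 37.209 + (1.86) = 39.069 cmH2O.

39.1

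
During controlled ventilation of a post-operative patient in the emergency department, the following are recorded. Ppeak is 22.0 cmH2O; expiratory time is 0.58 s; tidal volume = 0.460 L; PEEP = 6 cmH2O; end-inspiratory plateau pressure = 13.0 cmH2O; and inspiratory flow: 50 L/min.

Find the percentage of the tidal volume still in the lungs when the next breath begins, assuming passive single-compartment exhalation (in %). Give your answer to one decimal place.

Flow: 50 L/min ÷ 60 = 0.8333 L/s.
R = (PIP − Pplat)/V̇ = (22.0 − 13.0) / 0.8333 = 9.0/0.8333 = 10.8 cmH2O·s/L.
C = Vt/(Pplat − PEEP) = 460.0 / (13.0 − 6) = 460.0/7.0 = 65.714 mL/cmH2O.
τ = R × C = 10.8 × 0.06571 L/cmH2O = 0.7097 s.
Fraction remaining at end-expiration = e^(−Te/τ) = e^(−0.58/0.7097) = 0.4416 → 44.16%.

44.2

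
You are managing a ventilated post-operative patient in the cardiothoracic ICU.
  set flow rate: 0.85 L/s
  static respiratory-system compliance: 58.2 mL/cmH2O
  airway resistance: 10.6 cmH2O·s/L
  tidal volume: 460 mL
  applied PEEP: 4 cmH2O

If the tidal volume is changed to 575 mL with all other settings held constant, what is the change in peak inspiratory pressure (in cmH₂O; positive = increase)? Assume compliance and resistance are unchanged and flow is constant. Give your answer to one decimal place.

2.0

PIP = Vt/C + R·V̇ + PEEP (constant-flow equation of motion).
Only the elastic term changes: ΔPIP = ΔVt / C = (575 − 460) / 58.2 = 1.976 cmH2O.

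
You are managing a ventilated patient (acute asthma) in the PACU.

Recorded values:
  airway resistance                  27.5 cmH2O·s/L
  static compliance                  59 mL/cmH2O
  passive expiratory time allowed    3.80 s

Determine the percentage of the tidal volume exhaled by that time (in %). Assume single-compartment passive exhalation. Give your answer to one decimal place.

τ = R × C = 27.5 × 59 mL/cmH2O = 27.5 × 0.059 L/cmH2O = 1.623 s.
Passive exhalation: V(t)/V₀ = e^(−t/τ) = e^(−3.80/1.623) = 0.0962.
Fraction exhaled = 1 − 0.0962 = 0.9038 → 90.38%.

90.4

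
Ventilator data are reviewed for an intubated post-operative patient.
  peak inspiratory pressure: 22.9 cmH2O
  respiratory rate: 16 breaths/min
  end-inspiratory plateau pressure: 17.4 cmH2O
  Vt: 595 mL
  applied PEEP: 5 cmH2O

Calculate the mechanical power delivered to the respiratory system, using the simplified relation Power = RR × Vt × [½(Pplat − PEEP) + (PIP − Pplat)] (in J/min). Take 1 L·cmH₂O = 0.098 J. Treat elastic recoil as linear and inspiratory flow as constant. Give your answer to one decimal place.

10.9

Per-breath work = Vt × [½(Pplat−PEEP) + (PIP−Pplat)] = 0.595 × [0.5×12.4 + 5.5] = 0.595 × 11.7 = 6.962 L·cmH2O.
Power = 16 × 6.962 = 111.39 L·cmH2O/min.
× 0.098 J/(L·cmH2O) → 10.916 J/min.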